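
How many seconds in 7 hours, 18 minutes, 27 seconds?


Hours: 7 × 3600 = 25200
Minutes: 18 × 60 = 1080
Seconds: 27
Total = 25200 + 1080 + 27 = 26307

26307 seconds


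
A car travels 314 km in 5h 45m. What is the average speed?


54.6 km/h

Distance: 314 km
Time: 5h 45m = 345 min = 345/60 = 23/4 hours
Speed = 314 ÷ (23/4) = 314 × 4 / 23 = 1256/23 ≈ 54.6 km/h


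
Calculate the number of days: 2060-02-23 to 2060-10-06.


226 days

From February 23, 2060 to October 6, 2060
Rest of February 2060: 29 - 23 = 6
Full months: March 31, April 30, May 31, June 30, July 31, August 31, September 30
Days into October 2060: 6
Total = 6 + 31 + 30 + 31 + 30 + 31 + 31 + 30 + 6 = 226 days


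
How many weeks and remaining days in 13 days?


Weeks: 13 ÷ 7 = 1 remainder 6

1 weeks 6 days


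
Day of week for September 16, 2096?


Zeller's congruence:
q=16, m=9, k=96, j=20
h = (16 + ⌊13×10/5⌋ + 96 + ⌊96/4⌋ + ⌊20/4⌋ - 2×20) mod 7
= (16 + 26 + 96 + 24 + 5 - 40) mod 7
= 127 mod 7 = 1
h=1 → Sunday

Sunday


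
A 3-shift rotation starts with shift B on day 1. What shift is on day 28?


Shifts: A, B, C
Start: B (index 1)
Day 28: (1 + 28 - 1) mod 3
= 28 mod 3
= 1
Index 1 → shift B

Shift B


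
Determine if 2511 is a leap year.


No

Rules: divisible by 4 AND (not by 100 OR by 400)
2511 ÷ 4 = 627 remainder 3 → not divisible by 4
Not divisible by 4 → not a leap year


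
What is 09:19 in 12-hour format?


9:19 AM

Hour: 9
9 < 12 → AM


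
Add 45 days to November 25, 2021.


Start: November 25, 2021
Add 45 days
November 25 → December 1: 30 - 25 + 1 = 6 days (45 - 6 = 39 left)
December 1 → January 1: 31 - 1 + 1 = 31 days (39 - 31 = 8 left)
January 1 + 8 = January 9, 2022

January 9, 2022


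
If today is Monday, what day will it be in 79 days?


Start: Monday (index 0)
(0 + 79) mod 7
= 79 mod 7
= 2
Index 2 → Wednesday

Wednesday


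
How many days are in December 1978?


31 days

Month: December (month 12)
December has 31 days


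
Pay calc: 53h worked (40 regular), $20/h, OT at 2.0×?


$1320.00

Regular: 40h × $20 = $800.00
Overtime: 53 - 40 = 13h
OT pay: 13h × $20 × 2.0 = $520.00
Total = $800.00 + $520.00 = $1320.00


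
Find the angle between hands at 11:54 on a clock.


33.0°

Hour hand = 11×30 + 54×0.5 = 357.0°
Minute hand = 54×6 = 324°
Difference = |357.0 - 324| = 33.0°


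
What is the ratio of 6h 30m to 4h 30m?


13:9 (1.44)

Duration 1: 390 minutes
Duration 2: 270 minutes
Ratio = 390:270
GCD = 30
Simplified = 13:9
As a decimal: 13/9 ≈ 1.44


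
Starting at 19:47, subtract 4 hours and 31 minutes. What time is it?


Start: 1187 minutes from midnight
Subtract: 271 minutes
Remaining: 1187 - 271 = 916
Hours: 15, Minutes: 16

15:16


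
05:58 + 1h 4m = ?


07:02

Start: 358 minutes from midnight
Add: 64 minutes
Total: 422 minutes
Hours: 422 ÷ 60 = 7 remainder 2


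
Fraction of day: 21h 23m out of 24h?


0.8910 (89.10%)

Total minutes: 21×60 + 23 = 1283
Day = 24×60 = 1440 minutes
Fraction = 1283/1440 ≈ 0.8910
As a percentage: 1283/1440 × 100 ≈ 89.10%


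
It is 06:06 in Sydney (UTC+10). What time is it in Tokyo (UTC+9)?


Time difference = UTC+9 - UTC+10 = -1 hours
New hour = (6 -1) mod 24
= 5 mod 24 = 5
Minutes unchanged → 05:06

05:06


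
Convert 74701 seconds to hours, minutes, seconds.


20h 45m 1s

Hours: 74701 ÷ 3600 = 20 remainder 2701
Minutes: 2701 ÷ 60 = 45 remainder 1
Seconds: 1


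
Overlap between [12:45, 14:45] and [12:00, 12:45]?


Meeting A: 765-885 (in minutes from midnight)
Meeting B: 720-765
Overlap start = max(765, 720) = 765
Overlap end = min(885, 765) = 765
Overlap = max(0, 765 - 765) = 0 min

0 minutes


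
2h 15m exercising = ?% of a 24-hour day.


Time: 135 minutes
Day: 1440 minutes
Percentage = (135/1440) × 100 ≈ 9.4%

9.4%


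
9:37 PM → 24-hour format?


Input: 9:37 PM
PM: 9 + 12 = 21

21:37


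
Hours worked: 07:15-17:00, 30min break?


Total time = (17×60+0) - (7×60+15)
= 1020 - 435 = 585 min
Minus break: 585 - 30 = 555 min
= 9h 15m

9h 15m (555 minutes)


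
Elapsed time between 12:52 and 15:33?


2h 41m

End time in minutes: 15×60 + 33 = 933
Start time in minutes: 12×60 + 52 = 772
Difference = 933 - 772 = 161 minutes
= 2 hours 41 minutes


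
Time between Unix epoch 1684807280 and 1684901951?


94671 seconds (26.3 hours / 1.10 days)

Difference = 1684901951 - 1684807280 = 94671 seconds
In hours: 94671 / 3600 ≈ 26.3
In days: 94671 / 86400 ≈ 1.10


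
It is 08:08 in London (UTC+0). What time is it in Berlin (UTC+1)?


09:08

Time difference = UTC+1 - UTC+0 = +1 hours
New hour = (8 + 1) mod 24
= 9 mod 24 = 9
Minutes unchanged → 09:08


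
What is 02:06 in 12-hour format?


Hour: 2
2 < 12 → AM

2:06 AM


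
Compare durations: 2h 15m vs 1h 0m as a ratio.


9:4 (2.25)

Duration 1: 135 minutes
Duration 2: 60 minutes
Ratio = 135:60
GCD = 15
Simplified = 9:4
As a decimal: 9/4 = 2.25


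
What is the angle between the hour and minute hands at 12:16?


Hour hand (12 ≡ 0 on the dial): 0×30 + 16×0.5 = 8.0°
Minute hand = 16×6 = 96°
Difference = |8.0 - 96| = 88.0°

88.0°


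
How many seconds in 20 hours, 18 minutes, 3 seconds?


Hours: 20 × 3600 = 72000
Minutes: 18 × 60 = 1080
Seconds: 3
Total = 72000 + 1080 + 3 = 73083

73083 seconds


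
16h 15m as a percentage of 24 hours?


Total minutes: 16×60 + 15 = 975
Day = 24×60 = 1440 minutes
Fraction = 975/1440 ≈ 0.6771
As a percentage: 975/1440 × 100 ≈ 67.71%

0.6771 (67.71%)


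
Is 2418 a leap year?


No

Rules: divisible by 4 AND (not by 100 OR by 400)
2418 ÷ 4 = 604 remainder 2 → not divisible by 4
Not divisible by 4 → not a leap year


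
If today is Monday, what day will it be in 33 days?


Start: Monday (index 0)
(0 + 33) mod 7
= 33 mod 7
= 5
Index 5 → Saturday

Saturday


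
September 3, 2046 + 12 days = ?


Start: September 3, 2046
Add 12 days
September 3 + 12 = September 15, 2046

September 15, 2046


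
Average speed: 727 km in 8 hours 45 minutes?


83.1 km/h

Distance: 727 km
Time: 8h 45m = 525 min = 525/60 = 35/4 hours
Speed = 727 ÷ (35/4) = 727 × 4 / 35 = 2908/35 ≈ 83.1 km/h


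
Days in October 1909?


31 days

Month: October (month 10)
October has 31 days


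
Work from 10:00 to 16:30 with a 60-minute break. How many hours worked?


Total time = (16×60+30) - (10×60+0)
= 990 - 600 = 390 min
Minus break: 390 - 60 = 330 min
= 5h 30m

5h 30m (330 minutes)


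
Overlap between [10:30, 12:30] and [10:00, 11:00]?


30 minutes

Meeting A: 630-750 (in minutes from midnight)
Meeting B: 600-660
Overlap start = max(630, 600) = 630
Overlap end = min(750, 660) = 660
Overlap = max(0, 660 - 630) = 30 min


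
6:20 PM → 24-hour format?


18:20

Input: 6:20 PM
PM: 6 + 12 = 18


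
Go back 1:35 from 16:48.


Start: 1008 minutes from midnight
Subtract: 95 minutes
Remaining: 1008 - 95 = 913
Hours: 15, Minutes: 13

15:13


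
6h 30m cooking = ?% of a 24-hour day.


Time: 390 minutes
Day: 1440 minutes
Percentage = (390/1440) × 100 ≈ 27.1%

27.1%


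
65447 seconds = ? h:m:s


18h 10m 47s

Hours: 65447 ÷ 3600 = 18 remainder 647
Minutes: 647 ÷ 60 = 10 remainder 47
Seconds: 47


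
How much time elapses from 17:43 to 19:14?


1h 31m

End time in minutes: 19×60 + 14 = 1154
Start time in minutes: 17×60 + 43 = 1063
Difference = 1154 - 1063 = 91 minutes
= 1 hours 31 minutes


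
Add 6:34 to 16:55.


23:29

Start: 1015 minutes from midnight
Add: 394 minutes
Total: 1409 minutes
Hours: 1409 ÷ 60 = 23 remainder 29


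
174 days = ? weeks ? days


Weeks: 174 ÷ 7 = 24 remainder 6

24 weeks 6 days


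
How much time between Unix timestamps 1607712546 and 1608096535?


Difference = 1608096535 - 1607712546 = 383989 seconds
In hours: 383989 / 3600 ≈ 106.7
In days: 383989 / 86400 ≈ 4.44

383989 seconds (106.7 hours / 4.44 days)


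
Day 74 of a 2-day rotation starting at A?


Shifts: A, B
Start: A (index 0)
Day 74: (0 + 74 - 1) mod 2
= 73 mod 2
= 1
Index 1 → shift B

Shift B


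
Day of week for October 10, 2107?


Zeller's congruence:
q=10, m=10, k=7, j=21
h = (10 + ⌊13×11/5⌋ + 7 + ⌊7/4⌋ + ⌊21/4⌋ - 2×21) mod 7
= (10 + 28 + 7 + 1 + 5 - 42) mod 7
= 9 mod 7 = 2
h=2 → Monday

Monday


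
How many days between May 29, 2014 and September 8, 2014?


From May 29, 2014 to September 8, 2014
Rest of May 2014: 31 - 29 = 2
Full months: June 30, July 31, August 31
Days into September 2014: 8
Total = 2 + 30 + 31 + 31 + 8 = 102 days

102 days


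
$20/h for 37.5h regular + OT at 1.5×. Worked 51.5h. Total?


Regular: 37.5h × $20 = $750.00
Overtime: 51.5 - 37.5 = 14.0h
OT pay: 14.0h × $20 × 1.5 = $420.00
Total = $750.00 + $420.00 = $1170.00

$1170.00


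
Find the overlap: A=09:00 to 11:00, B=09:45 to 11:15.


75 minutes

Meeting A: 540-660 (in minutes from midnight)
Meeting B: 585-675
Overlap start = max(540, 585) = 585
Overlap end = min(660, 675) = 660
Overlap = max(0, 660 - 585) = 75 min


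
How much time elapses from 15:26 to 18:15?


2h 49m

End time in minutes: 18×60 + 15 = 1095
Start time in minutes: 15×60 + 26 = 926
Difference = 1095 - 926 = 169 minutes
= 2 hours 49 minutes


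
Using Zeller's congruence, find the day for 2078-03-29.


Zeller's congruence:
q=29, m=3, k=78, j=20
h = (29 + ⌊13×4/5⌋ + 78 + ⌊78/4⌋ + ⌊20/4⌋ - 2×20) mod 7
= (29 + 10 + 78 + 19 + 5 - 40) mod 7
= 101 mod 7 = 3
h=3 → Tuesday

Tuesday


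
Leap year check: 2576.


Yes

Rules: divisible by 4 AND (not by 100 OR by 400)
2576 ÷ 4 = 644 exactly → divisible by 4
2576 ÷ 100 = 25 remainder 76 → not divisible by 100
Divisible by 4 but not by 100 → leap year


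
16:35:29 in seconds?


59729 seconds

Hours: 16 × 3600 = 57600
Minutes: 35 × 60 = 2100
Seconds: 29
Total = 57600 + 2100 + 29 = 59729


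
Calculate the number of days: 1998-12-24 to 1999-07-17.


From December 24, 1998 to July 17, 1999
Rest of December 1998: 31 - 24 = 7
Full months: January 31, February 1999 28, March 31, April 30, May 31, June 30
Days into July 1999: 17
Total = 7 + 31 + 28 + 31 + 30 + 31 + 30 + 17 = 205 days

205 days


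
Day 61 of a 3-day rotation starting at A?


Shift A

Shifts: A, B, C
Start: A (index 0)
Day 61: (0 + 61 - 1) mod 3
= 60 mod 3
= 0
Index 0 → shift A


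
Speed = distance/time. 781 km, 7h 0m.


111.6 km/h

Distance: 781 km
Time: 7 hours
Speed = 781 / 7 ≈ 111.6 km/h


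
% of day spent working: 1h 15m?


Time: 75 minutes
Day: 1440 minutes
Percentage = (75/1440) × 100 ≈ 5.2%

5.2%


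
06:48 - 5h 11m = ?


Start: 408 minutes from midnight
Subtract: 311 minutes
Remaining: 408 - 311 = 97
Hours: 1, Minutes: 37

01:37


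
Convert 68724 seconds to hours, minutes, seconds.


Hours: 68724 ÷ 3600 = 19 remainder 324
Minutes: 324 ÷ 60 = 5 remainder 24
Seconds: 24

19h 5m 24s


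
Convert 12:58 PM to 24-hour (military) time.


Input: 12:58 PM
12 PM → 12 (noon)

12:58


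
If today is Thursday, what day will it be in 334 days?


Tuesday

Start: Thursday (index 3)
(3 + 334) mod 7
= 337 mod 7
= 1
Index 1 → Tuesday


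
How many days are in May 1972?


Month: May (month 5)
May has 31 days

31 days


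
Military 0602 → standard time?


6:02 AM

Hour: 6
6 < 12 → AM


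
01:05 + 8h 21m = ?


Start: 65 minutes from midnight
Add: 501 minutes
Total: 566 minutes
Hours: 566 ÷ 60 = 9 remainder 26

09:26


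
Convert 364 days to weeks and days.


52 weeks 0 days

Weeks: 364 ÷ 7 = 52 remainder 0


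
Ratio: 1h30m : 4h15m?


6:17 (0.35)

Duration 1: 90 minutes
Duration 2: 255 minutes
Ratio = 90:255
GCD = 15
Simplified = 6:17
As a decimal: 6/17 ≈ 0.35


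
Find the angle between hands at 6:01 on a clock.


174.5°

Hour hand = 6×30 + 1×0.5 = 180.5°
Minute hand = 1×6 = 6°
Difference = |180.5 - 6| = 174.5°


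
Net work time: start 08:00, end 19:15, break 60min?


Total time = (19×60+15) - (8×60+0)
= 1155 - 480 = 675 min
Minus break: 675 - 60 = 615 min
= 10h 15m

10h 15m (615 minutes)


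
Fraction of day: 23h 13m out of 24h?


Total minutes: 23×60 + 13 = 1393
Day = 24×60 = 1440 minutes
Fraction = 1393/1440 ≈ 0.9674
As a percentage: 1393/1440 × 100 ≈ 96.74%

0.9674 (96.74%)


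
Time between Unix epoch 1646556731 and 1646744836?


188105 seconds (52.3 hours / 2.18 days)

Difference = 1646744836 - 1646556731 = 188105 seconds
In hours: 188105 / 3600 ≈ 52.3
In days: 188105 / 86400 ≈ 2.18


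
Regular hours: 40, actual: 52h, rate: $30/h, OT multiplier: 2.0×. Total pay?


Regular: 40h × $30 = $1200.00
Overtime: 52 - 40 = 12h
OT pay: 12h × $30 × 2.0 = $720.00
Total = $1200.00 + $720.00 = $1920.00

$1920.00


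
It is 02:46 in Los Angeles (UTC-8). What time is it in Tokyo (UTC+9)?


19:46

Time difference = UTC+9 - UTC-8 = +17 hours
New hour = (2 + 17) mod 24
= 19 mod 24 = 19
Minutes unchanged → 19:46


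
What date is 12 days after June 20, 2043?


Start: June 20, 2043
Add 12 days
June 20 → July 1: 30 - 20 + 1 = 11 days (12 - 11 = 1 left)
July 1 + 1 = July 2, 2043

July 2, 2043


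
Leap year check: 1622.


Rules: divisible by 4 AND (not by 100 OR by 400)
1622 ÷ 4 = 405 remainder 2 → not divisible by 4
Not divisible by 4 → not a leap year

No


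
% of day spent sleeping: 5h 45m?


Time: 345 minutes
Day: 1440 minutes
Percentage = (345/1440) × 100 ≈ 24.0%

24.0%


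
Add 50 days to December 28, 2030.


Start: December 28, 2030
Add 50 days
December 28 → January 1: 31 - 28 + 1 = 4 days (50 - 4 = 46 left)
January 1 → February 1: 31 - 1 + 1 = 31 days (46 - 31 = 15 left)
February 1 + 15 = February 16, 2031

February 16, 2031


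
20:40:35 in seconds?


74435 seconds

Hours: 20 × 3600 = 72000
Minutes: 40 × 60 = 2400
Seconds: 35
Total = 72000 + 2400 + 35 = 74435


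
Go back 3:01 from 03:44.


00:43

Start: 224 minutes from midnight
Subtract: 181 minutes
Remaining: 224 - 181 = 43
Hours: 0, Minutes: 43


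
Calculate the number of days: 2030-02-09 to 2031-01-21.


346 days

From February 9, 2030 to January 21, 2031
Rest of February 2030: 28 - 9 = 19
Full months: March 31, April 30, May 31, June 30, July 31, August 31, September 30, October 31, November 30, December 31
Days into January 2031: 21
Total = 19 + 31 + 30 + 31 + 30 + 31 + 31 + 30 + 31 + 30 + 31 + 21 = 346 days


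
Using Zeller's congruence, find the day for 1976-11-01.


Monday

Zeller's congruence:
q=1, m=11, k=76, j=19
h = (1 + ⌊13×12/5⌋ + 76 + ⌊76/4⌋ + ⌊19/4⌋ - 2×19) mod 7
= (1 + 31 + 76 + 19 + 4 - 38) mod 7
= 93 mod 7 = 2
h=2 → Monday


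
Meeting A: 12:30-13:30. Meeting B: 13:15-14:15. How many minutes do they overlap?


Meeting A: 750-810 (in minutes from midnight)
Meeting B: 795-855
Overlap start = max(750, 795) = 795
Overlap end = min(810, 855) = 810
Overlap = max(0, 810 - 795) = 15 min

15 minutes


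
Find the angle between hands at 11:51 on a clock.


Hour hand = 11×30 + 51×0.5 = 355.5°
Minute hand = 51×6 = 306°
Difference = |355.5 - 306| = 49.5°

49.5°


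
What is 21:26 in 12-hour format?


9:26 PM

Hour: 21
21 - 12 = 9 → PM


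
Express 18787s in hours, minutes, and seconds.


5h 13m 7s

Hours: 18787 ÷ 3600 = 5 remainder 787
Minutes: 787 ÷ 60 = 13 remainder 7
Seconds: 7


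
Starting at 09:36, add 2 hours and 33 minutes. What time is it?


Start: 576 minutes from midnight
Add: 153 minutes
Total: 729 minutes
Hours: 729 ÷ 60 = 12 remainder 9

12:09


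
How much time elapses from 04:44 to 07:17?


End time in minutes: 7×60 + 17 = 437
Start time in minutes: 4×60 + 44 = 284
Difference = 437 - 284 = 153 minutes
= 2 hours 33 minutes

2h 33m


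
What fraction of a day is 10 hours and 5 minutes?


Total minutes: 10×60 + 5 = 605
Day = 24×60 = 1440 minutes
Fraction = 605/1440 ≈ 0.4201
As a percentage: 605/1440 × 100 ≈ 42.01%

0.4201 (42.01%)


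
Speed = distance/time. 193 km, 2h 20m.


Distance: 193 km
Time: 2h 20m = 140 min = 140/60 = 7/3 hours
Speed = 193 ÷ (7/3) = 193 × 3 / 7 = 579/7 ≈ 82.7 km/h

82.7 km/h


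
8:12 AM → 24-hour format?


08:12

Input: 8:12 AM
AM hour stays: 8


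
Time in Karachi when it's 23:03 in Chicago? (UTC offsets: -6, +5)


10:03 (next day)

Time difference = UTC+5 - UTC-6 = +11 hours
New hour = (23 + 11) mod 24
= 34 mod 24 = 10
Minutes unchanged → 10:03; 34 ≥ 24 → next day


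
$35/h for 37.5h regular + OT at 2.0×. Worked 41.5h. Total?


$1592.50

Regular: 37.5h × $35 = $1312.50
Overtime: 41.5 - 37.5 = 4.0h
OT pay: 4.0h × $35 × 2.0 = $280.00
Total = $1312.50 + $280.00 = $1592.50


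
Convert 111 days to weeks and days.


15 weeks 6 days

Weeks: 111 ÷ 7 = 15 remainder 6


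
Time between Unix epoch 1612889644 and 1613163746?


274102 seconds (76.1 hours / 3.17 days)

Difference = 1613163746 - 1612889644 = 274102 seconds
In hours: 274102 / 3600 ≈ 76.1
In days: 274102 / 86400 ≈ 3.17


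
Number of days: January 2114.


Month: January (month 1)
January has 31 days

31 days


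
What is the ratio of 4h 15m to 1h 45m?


Duration 1: 255 minutes
Duration 2: 105 minutes
Ratio = 255:105
GCD = 15
Simplified = 17:7
As a decimal: 17/7 ≈ 2.43

17:7 (2.43)


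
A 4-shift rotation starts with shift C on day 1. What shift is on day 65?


Shifts: A, B, C, D
Start: C (index 2)
Day 65: (2 + 65 - 1) mod 4
= 66 mod 4
= 2
Index 2 → shift C

Shift C


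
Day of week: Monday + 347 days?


Start: Monday (index 0)
(0 + 347) mod 7
= 347 mod 7
= 4
Index 4 → Friday

Friday


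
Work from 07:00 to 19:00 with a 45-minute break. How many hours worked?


Total time = (19×60+0) - (7×60+0)
= 1140 - 420 = 720 min
Minus break: 720 - 45 = 675 min
= 11h 15m

11h 15m (675 minutes)


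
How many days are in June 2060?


30 days

Month: June (month 6)
June has 30 days


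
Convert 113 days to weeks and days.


Weeks: 113 ÷ 7 = 16 remainder 1

16 weeks 1 days


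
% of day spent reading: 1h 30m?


Time: 90 minutes
Day: 1440 minutes
Percentage = (90/1440) × 100 ≈ 6.3%

6.3%


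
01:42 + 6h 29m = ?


Start: 102 minutes from midnight
Add: 389 minutes
Total: 491 minutes
Hours: 491 ÷ 60 = 8 remainder 11

08:11


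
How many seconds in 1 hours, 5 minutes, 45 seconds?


Hours: 1 × 3600 = 3600
Minutes: 5 × 60 = 300
Seconds: 45
Total = 3600 + 300 + 45 = 3945

3945 seconds


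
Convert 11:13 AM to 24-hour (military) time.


Input: 11:13 AM
AM hour stays: 11

11:13


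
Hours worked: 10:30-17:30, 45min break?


6h 15m (375 minutes)

Total time = (17×60+30) - (10×60+30)
= 1050 - 630 = 420 min
Minus break: 420 - 45 = 375 min
= 6h 15m


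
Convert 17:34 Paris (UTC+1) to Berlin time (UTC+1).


Time difference = UTC+1 - UTC+1 = +0 hours
New hour = (17 + 0) mod 24
= 17 mod 24 = 17
Minutes unchanged → 17:34

17:34


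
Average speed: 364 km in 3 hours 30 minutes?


104.0 km/h

Distance: 364 km
Time: 3h 30m = 210 min = 210/60 = 7/2 hours
Speed = 364 ÷ (7/2) = 364 × 2 / 7 = 728/7 = 104.0 km/h


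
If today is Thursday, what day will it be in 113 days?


Friday

Start: Thursday (index 3)
(3 + 113) mod 7
= 116 mod 7
= 4
Index 4 → Friday


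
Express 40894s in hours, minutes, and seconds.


Hours: 40894 ÷ 3600 = 11 remainder 1294
Minutes: 1294 ÷ 60 = 21 remainder 34
Seconds: 34

11h 21m 34s


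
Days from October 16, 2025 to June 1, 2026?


228 days

From October 16, 2025 to June 1, 2026
Rest of October 2025: 31 - 16 = 15
Full months: November 30, December 31, January 31, February 2026 28, March 31, April 30, May 31
Days into June 2026: 1
Total = 15 + 30 + 31 + 31 + 28 + 31 + 30 + 31 + 1 = 228 days


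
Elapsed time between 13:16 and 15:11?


1h 55m

End time in minutes: 15×60 + 11 = 911
Start time in minutes: 13×60 + 16 = 796
Difference = 911 - 796 = 115 minutes
= 1 hours 55 minutes


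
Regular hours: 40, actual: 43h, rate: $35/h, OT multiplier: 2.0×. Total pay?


Regular: 40h × $35 = $1400.00
Overtime: 43 - 40 = 3h
OT pay: 3h × $35 × 2.0 = $210.00
Total = $1400.00 + $210.00 = $1610.00

$1610.00


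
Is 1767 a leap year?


No

Rules: divisible by 4 AND (not by 100 OR by 400)
1767 ÷ 4 = 441 remainder 3 → not divisible by 4
Not divisible by 4 → not a leap year


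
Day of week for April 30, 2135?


Zeller's congruence:
q=30, m=4, k=35, j=21
h = (30 + ⌊13×5/5⌋ + 35 + ⌊35/4⌋ + ⌊21/4⌋ - 2×21) mod 7
= (30 + 13 + 35 + 8 + 5 - 42) mod 7
= 49 mod 7 = 0
h=0 → Saturday

Saturday


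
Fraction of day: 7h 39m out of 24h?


Total minutes: 7×60 + 39 = 459
Day = 24×60 = 1440 minutes
Fraction = 459/1440 ≈ 0.3188
As a percentage: 459/1440 × 100 ≈ 31.88%

0.3188 (31.88%)


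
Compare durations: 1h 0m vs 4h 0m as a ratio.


Duration 1: 60 minutes
Duration 2: 240 minutes
Ratio = 60:240
GCD = 60
Simplified = 1:4
As a decimal: 1/4 = 0.25

1:4 (0.25)


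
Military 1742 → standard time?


5:42 PM

Hour: 17
17 - 12 = 5 → PM


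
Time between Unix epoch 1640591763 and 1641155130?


563367 seconds (156.5 hours / 6.52 days)

Difference = 1641155130 - 1640591763 = 563367 seconds
In hours: 563367 / 3600 ≈ 156.5
In days: 563367 / 86400 ≈ 6.52


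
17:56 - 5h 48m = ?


Start: 1076 minutes from midnight
Subtract: 348 minutes
Remaining: 1076 - 348 = 728
Hours: 12, Minutes: 8

12:08


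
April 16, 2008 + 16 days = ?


Start: April 16, 2008
Add 16 days
April 16 → May 1: 30 - 16 + 1 = 15 days (16 - 15 = 1 left)
May 1 + 1 = May 2, 2008

May 2, 2008


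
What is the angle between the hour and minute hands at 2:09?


10.5°

Hour hand = 2×30 + 9×0.5 = 64.5°
Minute hand = 9×6 = 54°
Difference = |64.5 - 54| = 10.5°


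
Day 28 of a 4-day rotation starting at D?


Shift C

Shifts: A, B, C, D
Start: D (index 3)
Day 28: (3 + 28 - 1) mod 4
= 30 mod 4
= 2
Index 2 → shift C


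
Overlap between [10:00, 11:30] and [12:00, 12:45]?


0 minutes

Meeting A: 600-690 (in minutes from midnight)
Meeting B: 720-765
Overlap start = max(600, 720) = 720
Overlap end = min(690, 765) = 690
Overlap = max(0, 690 - 720) = 0 min


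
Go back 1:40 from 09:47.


Start: 587 minutes from midnight
Subtract: 100 minutes
Remaining: 587 - 100 = 487
Hours: 8, Minutes: 7

08:07


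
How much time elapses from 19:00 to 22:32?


3h 32m

End time in minutes: 22×60 + 32 = 1352
Start time in minutes: 19×60 + 0 = 1140
Difference = 1352 - 1140 = 212 minutes
= 3 hours 32 minutes


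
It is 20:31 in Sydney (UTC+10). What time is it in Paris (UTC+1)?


11:31

Time difference = UTC+1 - UTC+10 = -9 hours
New hour = (20 -9) mod 24
= 11 mod 24 = 11
Minutes unchanged → 11:31


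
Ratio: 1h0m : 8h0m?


Duration 1: 60 minutes
Duration 2: 480 minutes
Ratio = 60:480
GCD = 60
Simplified = 1:8
As a decimal: 1/8 ≈ 0.13

1:8 (0.13)


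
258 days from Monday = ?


Start: Monday (index 0)
(0 + 258) mod 7
= 258 mod 7
= 6
Index 6 → Sunday

Sunday


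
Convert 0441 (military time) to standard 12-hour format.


Hour: 4
4 < 12 → AM

4:41 AM


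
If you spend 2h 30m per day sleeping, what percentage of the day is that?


10.4%

Time: 150 minutes
Day: 1440 minutes
Percentage = (150/1440) × 100 ≈ 10.4%


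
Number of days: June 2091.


Month: June (month 6)
June has 30 days

30 days


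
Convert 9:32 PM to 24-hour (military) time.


21:32

Input: 9:32 PM
PM: 9 + 12 = 21


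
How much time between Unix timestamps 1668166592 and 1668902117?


Difference = 1668902117 - 1668166592 = 735525 seconds
In hours: 735525 / 3600 ≈ 204.3
In days: 735525 / 86400 ≈ 8.51

735525 seconds (204.3 hours / 8.51 days)


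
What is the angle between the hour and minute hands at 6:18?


Hour hand = 6×30 + 18×0.5 = 189.0°
Minute hand = 18×6 = 108°
Difference = |189.0 - 108| = 81.0°

81.0°


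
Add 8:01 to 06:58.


Start: 418 minutes from midnight
Add: 481 minutes
Total: 899 minutes
Hours: 899 ÷ 60 = 14 remainder 59

14:59


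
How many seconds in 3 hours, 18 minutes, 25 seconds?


11905 seconds

Hours: 3 × 3600 = 10800
Minutes: 18 × 60 = 1080
Seconds: 25
Total = 10800 + 1080 + 25 = 11905


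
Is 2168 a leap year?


Yes

Rules: divisible by 4 AND (not by 100 OR by 400)
2168 ÷ 4 = 542 exactly → divisible by 4
2168 ÷ 100 = 21 remainder 68 → not divisible by 100
Divisible by 4 but not by 100 → leap year


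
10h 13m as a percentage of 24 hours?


0.4257 (42.57%)

Total minutes: 10×60 + 13 = 613
Day = 24×60 = 1440 minutes
Fraction = 613/1440 ≈ 0.4257
As a percentage: 613/1440 × 100 ≈ 42.57%


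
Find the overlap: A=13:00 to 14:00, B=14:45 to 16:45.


0 minutes

Meeting A: 780-840 (in minutes from midnight)
Meeting B: 885-1005
Overlap start = max(780, 885) = 885
Overlap end = min(840, 1005) = 840
Overlap = max(0, 840 - 885) = 0 min


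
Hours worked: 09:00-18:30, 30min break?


Total time = (18×60+30) - (9×60+0)
= 1110 - 540 = 570 min
Minus break: 570 - 30 = 540 min
= 9h 0m

9h 0m (540 minutes)


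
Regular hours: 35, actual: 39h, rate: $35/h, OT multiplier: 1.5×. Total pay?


$1435.00

Regular: 35h × $35 = $1225.00
Overtime: 39 - 35 = 4h
OT pay: 4h × $35 × 1.5 = $210.00
Total = $1225.00 + $210.00 = $1435.00


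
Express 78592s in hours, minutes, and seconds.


Hours: 78592 ÷ 3600 = 21 remainder 2992
Minutes: 2992 ÷ 60 = 49 remainder 52
Seconds: 52

21h 49m 52s


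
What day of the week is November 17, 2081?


Zeller's congruence:
q=17, m=11, k=81, j=20
h = (17 + ⌊13×12/5⌋ + 81 + ⌊81/4⌋ + ⌊20/4⌋ - 2×20) mod 7
= (17 + 31 + 81 + 20 + 5 - 40) mod 7
= 114 mod 7 = 2
h=2 → Monday

Monday


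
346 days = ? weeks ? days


Weeks: 346 ÷ 7 = 49 remainder 3

49 weeks 3 days


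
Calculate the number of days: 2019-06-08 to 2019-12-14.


From June 8, 2019 to December 14, 2019
Rest of June 2019: 30 - 8 = 22
Full months: July 31, August 31, September 30, October 31, November 30
Days into December 2019: 14
Total = 22 + 31 + 31 + 30 + 31 + 30 + 14 = 189 days

189 days


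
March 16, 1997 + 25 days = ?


April 10, 1997

Start: March 16, 1997
Add 25 days
March 16 → April 1: 31 - 16 + 1 = 16 days (25 - 16 = 9 left)
April 1 + 9 = April 10, 1997


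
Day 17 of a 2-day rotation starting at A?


Shifts: A, B
Start: A (index 0)
Day 17: (0 + 17 - 1) mod 2
= 16 mod 2
= 0
Index 0 → shift A

Shift A


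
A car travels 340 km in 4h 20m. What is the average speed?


78.5 km/h

Distance: 340 km
Time: 4h 20m = 260 min = 260/60 = 13/3 hours
Speed = 340 ÷ (13/3) = 340 × 3 / 13 = 1020/13 ≈ 78.5 km/h


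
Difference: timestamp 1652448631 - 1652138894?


309737 seconds (86.0 hours / 3.58 days)

Difference = 1652448631 - 1652138894 = 309737 seconds
In hours: 309737 / 3600 ≈ 86.0
In days: 309737 / 86400 ≈ 3.58


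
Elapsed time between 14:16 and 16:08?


1h 52m

End time in minutes: 16×60 + 8 = 968
Start time in minutes: 14×60 + 16 = 856
Difference = 968 - 856 = 112 minutes
= 1 hours 52 minutes


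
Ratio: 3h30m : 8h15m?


14:33 (0.42)

Duration 1: 210 minutes
Duration 2: 495 minutes
Ratio = 210:495
GCD = 15
Simplified = 14:33
As a decimal: 14/33 ≈ 0.42


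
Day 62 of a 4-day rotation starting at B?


Shift C

Shifts: A, B, C, D
Start: B (index 1)
Day 62: (1 + 62 - 1) mod 4
= 62 mod 4
= 2
Index 2 → shift C


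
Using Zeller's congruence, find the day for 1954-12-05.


Sunday

Zeller's congruence:
q=5, m=12, k=54, j=19
h = (5 + ⌊13×13/5⌋ + 54 + ⌊54/4⌋ + ⌊19/4⌋ - 2×19) mod 7
= (5 + 33 + 54 + 13 + 4 - 38) mod 7
= 71 mod 7 = 1
h=1 → Sunday


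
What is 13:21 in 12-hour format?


Hour: 13
13 - 12 = 1 → PM

1:21 PM


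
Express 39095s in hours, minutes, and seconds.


Hours: 39095 ÷ 3600 = 10 remainder 3095
Minutes: 3095 ÷ 60 = 51 remainder 35
Seconds: 35

10h 51m 35s


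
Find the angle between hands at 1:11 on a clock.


Hour hand = 1×30 + 11×0.5 = 35.5°
Minute hand = 11×6 = 66°
Difference = |35.5 - 66| = 30.5°

30.5°


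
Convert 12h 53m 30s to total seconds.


46410 seconds

Hours: 12 × 3600 = 43200
Minutes: 53 × 60 = 3180
Seconds: 30
Total = 43200 + 3180 + 30 = 46410


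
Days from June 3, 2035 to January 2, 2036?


From June 3, 2035 to January 2, 2036
Rest of June 2035: 30 - 3 = 27
Full months: July 31, August 31, September 30, October 31, November 30, December 31
Days into January 2036: 2
Total = 27 + 31 + 31 + 30 + 31 + 30 + 31 + 2 = 213 days

213 days


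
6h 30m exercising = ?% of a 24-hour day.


27.1%

Time: 390 minutes
Day: 1440 minutes
Percentage = (390/1440) × 100 ≈ 27.1%


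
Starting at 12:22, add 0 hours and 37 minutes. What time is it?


12:59

Start: 742 minutes from midnight
Add: 37 minutes
Total: 779 minutes
Hours: 779 ÷ 60 = 12 remainder 59


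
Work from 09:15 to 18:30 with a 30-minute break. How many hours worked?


Total time = (18×60+30) - (9×60+15)
= 1110 - 555 = 555 min
Minus break: 555 - 30 = 525 min
= 8h 45m

8h 45m (525 minutes)


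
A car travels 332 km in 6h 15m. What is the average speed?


Distance: 332 km
Time: 6h 15m = 375 min = 375/60 = 25/4 hours
Speed = 332 ÷ (25/4) = 332 × 4 / 25 = 1328/25 ≈ 53.1 km/h

53.1 km/h


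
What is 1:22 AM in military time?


01:22

Input: 1:22 AM
AM hour stays: 1


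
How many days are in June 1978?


30 days

Month: June (month 6)
June has 30 days


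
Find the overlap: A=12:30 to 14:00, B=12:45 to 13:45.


60 minutes

Meeting A: 750-840 (in minutes from midnight)
Meeting B: 765-825
Overlap start = max(750, 765) = 765
Overlap end = min(840, 825) = 825
Overlap = max(0, 825 - 765) = 60 min


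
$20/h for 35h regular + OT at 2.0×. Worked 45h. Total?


$1100.00

Regular: 35h × $20 = $700.00
Overtime: 45 - 35 = 10h
OT pay: 10h × $20 × 2.0 = $400.00
Total = $700.00 + $400.00 = $1100.00


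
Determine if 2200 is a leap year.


Rules: divisible by 4 AND (not by 100 OR by 400)
2200 ÷ 4 = 550 exactly → divisible by 4
2200 ÷ 100 = 22 exactly → divisible by 100
2200 ÷ 400 = 5 remainder 200 → not divisible by 400
Divisible by 100 but not by 400 → not a leap year

No


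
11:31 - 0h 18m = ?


11:13

Start: 691 minutes from midnight
Subtract: 18 minutes
Remaining: 691 - 18 = 673
Hours: 11, Minutes: 13


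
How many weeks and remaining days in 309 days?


44 weeks 1 days

Weeks: 309 ÷ 7 = 44 remainder 1


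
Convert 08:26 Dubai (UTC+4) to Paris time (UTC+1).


05:26

Time difference = UTC+1 - UTC+4 = -3 hours
New hour = (8 -3) mod 24
= 5 mod 24 = 5
Minutes unchanged → 05:26


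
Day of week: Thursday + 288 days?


Start: Thursday (index 3)
(3 + 288) mod 7
= 291 mod 7
= 4
Index 4 → Friday

Friday


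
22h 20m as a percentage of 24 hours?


0.9306 (93.06%)

Total minutes: 22×60 + 20 = 1340
Day = 24×60 = 1440 minutes
Fraction = 1340/1440 ≈ 0.9306
As a percentage: 1340/1440 × 100 ≈ 93.06%


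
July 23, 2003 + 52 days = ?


September 13, 2003

Start: July 23, 2003
Add 52 days
July 23 → August 1: 31 - 23 + 1 = 9 days (52 - 9 = 43 left)
August 1 → September 1: 31 - 1 + 1 = 31 days (43 - 31 = 12 left)
September 1 + 12 = September 13, 2003


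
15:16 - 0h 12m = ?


15:04

Start: 916 minutes from midnight
Subtract: 12 minutes
Remaining: 916 - 12 = 904
Hours: 15, Minutes: 4


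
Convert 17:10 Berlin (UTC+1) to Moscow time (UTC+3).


Time difference = UTC+3 - UTC+1 = +2 hours
New hour = (17 + 2) mod 24
= 19 mod 24 = 19
Minutes unchanged → 19:10

19:10


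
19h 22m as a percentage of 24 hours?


Total minutes: 19×60 + 22 = 1162
Day = 24×60 = 1440 minutes
Fraction = 1162/1440 ≈ 0.8069
As a percentage: 1162/1440 × 100 ≈ 80.69%

0.8069 (80.69%)


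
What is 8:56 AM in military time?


08:56

Input: 8:56 AM
AM hour stays: 8


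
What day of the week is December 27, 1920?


Monday

Zeller's congruence:
q=27, m=12, k=20, j=19
h = (27 + ⌊13×13/5⌋ + 20 + ⌊20/4⌋ + ⌊19/4⌋ - 2×19) mod 7
= (27 + 33 + 20 + 5 + 4 - 38) mod 7
= 51 mod 7 = 2
h=2 → Monday


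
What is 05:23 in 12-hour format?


Hour: 5
5 < 12 → AM

5:23 AM


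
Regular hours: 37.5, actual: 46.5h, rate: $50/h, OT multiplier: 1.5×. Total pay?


Regular: 37.5h × $50 = $1875.00
Overtime: 46.5 - 37.5 = 9.0h
OT pay: 9.0h × $50 × 1.5 = $675.00
Total = $1875.00 + $675.00 = $2550.00

$2550.00


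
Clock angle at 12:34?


173.0°

Hour hand (12 ≡ 0 on the dial): 0×30 + 34×0.5 = 17.0°
Minute hand = 34×6 = 204°
Difference = |17.0 - 204| = 187.0°
Since > 180°: 360 - 187.0 = 173.0°


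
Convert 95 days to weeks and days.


13 weeks 4 days

Weeks: 95 ÷ 7 = 13 remainder 4


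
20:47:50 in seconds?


Hours: 20 × 3600 = 72000
Minutes: 47 × 60 = 2820
Seconds: 50
Total = 72000 + 2820 + 50 = 74870

74870 seconds


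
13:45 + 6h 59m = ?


20:44

Start: 825 minutes from midnight
Add: 419 minutes
Total: 1244 minutes
Hours: 1244 ÷ 60 = 20 remainder 44


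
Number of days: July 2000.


31 days

Month: July (month 7)
July has 31 days


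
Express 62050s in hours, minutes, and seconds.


Hours: 62050 ÷ 3600 = 17 remainder 850
Minutes: 850 ÷ 60 = 14 remainder 10
Seconds: 10

17h 14m 10s


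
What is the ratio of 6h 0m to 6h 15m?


24:25 (0.96)

Duration 1: 360 minutes
Duration 2: 375 minutes
Ratio = 360:375
GCD = 15
Simplified = 24:25
As a decimal: 24/25 = 0.96


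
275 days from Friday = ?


Start: Friday (index 4)
(4 + 275) mod 7
= 279 mod 7
= 6
Index 6 → Sunday

Sunday


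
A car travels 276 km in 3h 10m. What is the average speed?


Distance: 276 km
Time: 3h 10m = 190 min = 190/60 = 19/6 hours
Speed = 276 ÷ (19/6) = 276 × 6 / 19 = 1656/19 ≈ 87.2 km/h

87.2 km/h


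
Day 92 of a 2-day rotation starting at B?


Shifts: A, B
Start: B (index 1)
Day 92: (1 + 92 - 1) mod 2
= 92 mod 2
= 0
Index 0 → shift A

Shift A


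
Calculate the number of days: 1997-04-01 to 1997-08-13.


From April 1, 1997 to August 13, 1997
Rest of April 1997: 30 - 1 = 29
Full months: May 31, June 30, July 31
Days into August 1997: 13
Total = 29 + 31 + 30 + 31 + 13 = 134 days

134 days


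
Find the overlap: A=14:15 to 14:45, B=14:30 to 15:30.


15 minutes

Meeting A: 855-885 (in minutes from midnight)
Meeting B: 870-930
Overlap start = max(855, 870) = 870
Overlap end = min(885, 930) = 885
Overlap = max(0, 885 - 870) = 15 min


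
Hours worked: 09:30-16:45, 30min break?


Total time = (16×60+45) - (9×60+30)
= 1005 - 570 = 435 min
Minus break: 435 - 30 = 405 min
= 6h 45m

6h 45m (405 minutes)


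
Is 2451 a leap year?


No

Rules: divisible by 4 AND (not by 100 OR by 400)
2451 ÷ 4 = 612 remainder 3 → not divisible by 4
Not divisible by 4 → not a leap year


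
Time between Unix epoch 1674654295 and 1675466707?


Difference = 1675466707 - 1674654295 = 812412 seconds
In hours: 812412 / 3600 ≈ 225.7
In days: 812412 / 86400 ≈ 9.40

812412 seconds (225.7 hours / 9.40 days)


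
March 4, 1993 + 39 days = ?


April 12, 1993

Start: March 4, 1993
Add 39 days
March 4 → April 1: 31 - 4 + 1 = 28 days (39 - 28 = 11 left)
April 1 + 11 = April 12, 1993


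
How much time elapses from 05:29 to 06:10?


0h 41m

End time in minutes: 6×60 + 10 = 370
Start time in minutes: 5×60 + 29 = 329
Difference = 370 - 329 = 41 minutes
= 0 hours 41 minutes


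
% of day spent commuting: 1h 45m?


7.3%

Time: 105 minutes
Day: 1440 minutes
Percentage = (105/1440) × 100 ≈ 7.3%


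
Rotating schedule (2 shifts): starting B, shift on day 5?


Shifts: A, B
Start: B (index 1)
Day 5: (1 + 5 - 1) mod 2
= 5 mod 2
= 1
Index 1 → shift B

Shift B


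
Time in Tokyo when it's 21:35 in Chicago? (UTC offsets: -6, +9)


Time difference = UTC+9 - UTC-6 = +15 hours
New hour = (21 + 15) mod 24
= 36 mod 24 = 12
Minutes unchanged → 12:35; 36 ≥ 24 → next day

12:35 (next day)


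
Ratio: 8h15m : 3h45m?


11:5 (2.20)

Duration 1: 495 minutes
Duration 2: 225 minutes
Ratio = 495:225
GCD = 45
Simplified = 11:5
As a decimal: 11/5 = 2.20


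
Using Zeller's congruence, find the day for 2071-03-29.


Zeller's congruence:
q=29, m=3, k=71, j=20
h = (29 + ⌊13×4/5⌋ + 71 + ⌊71/4⌋ + ⌊20/4⌋ - 2×20) mod 7
= (29 + 10 + 71 + 17 + 5 - 40) mod 7
= 92 mod 7 = 1
h=1 → Sunday

Sunday


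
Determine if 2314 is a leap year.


Rules: divisible by 4 AND (not by 100 OR by 400)
2314 ÷ 4 = 578 remainder 2 → not divisible by 4
Not divisible by 4 → not a leap year

No


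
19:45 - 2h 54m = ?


16:51

Start: 1185 minutes from midnight
Subtract: 174 minutes
Remaining: 1185 - 174 = 1011
Hours: 16, Minutes: 51


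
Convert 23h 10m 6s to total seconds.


83406 seconds

Hours: 23 × 3600 = 82800
Minutes: 10 × 60 = 600
Seconds: 6
Total = 82800 + 600 + 6 = 83406


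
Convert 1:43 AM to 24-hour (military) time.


01:43

Input: 1:43 AM
AM hour stays: 1


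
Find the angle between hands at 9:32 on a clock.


Hour hand = 9×30 + 32×0.5 = 286.0°
Minute hand = 32×6 = 192°
Difference = |286.0 - 192| = 94.0°

94.0°


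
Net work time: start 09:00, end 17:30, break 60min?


7h 30m (450 minutes)

Total time = (17×60+30) - (9×60+0)
= 1050 - 540 = 510 min
Minus break: 510 - 60 = 450 min
= 7h 30m


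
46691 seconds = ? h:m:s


Hours: 46691 ÷ 3600 = 12 remainder 3491
Minutes: 3491 ÷ 60 = 58 remainder 11
Seconds: 11

12h 58m 11s


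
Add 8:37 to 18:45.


Start: 1125 minutes from midnight
Add: 517 minutes
Total: 1642 minutes
Hours: 1642 ÷ 60 = 27 remainder 22
27 ≥ 24 → 27 - 24 = 3 (next day)

03:22 (next day)


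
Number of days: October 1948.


31 days

Month: October (month 10)
October has 31 days


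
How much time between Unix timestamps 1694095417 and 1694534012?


Difference = 1694534012 - 1694095417 = 438595 seconds
In hours: 438595 / 3600 ≈ 121.8
In days: 438595 / 86400 ≈ 5.08

438595 seconds (121.8 hours / 5.08 days)


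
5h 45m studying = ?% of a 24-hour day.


24.0%

Time: 345 minutes
Day: 1440 minutes
Percentage = (345/1440) × 100 ≈ 24.0%


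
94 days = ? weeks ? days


Weeks: 94 ÷ 7 = 13 remainder 3

13 weeks 3 days


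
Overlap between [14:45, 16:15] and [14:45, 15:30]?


Meeting A: 885-975 (in minutes from midnight)
Meeting B: 885-930
Overlap start = max(885, 885) = 885
Overlap end = min(975, 930) = 930
Overlap = max(0, 930 - 885) = 45 min

45 minutes


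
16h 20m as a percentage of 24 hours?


0.6806 (68.06%)

Total minutes: 16×60 + 20 = 980
Day = 24×60 = 1440 minutes
Fraction = 980/1440 ≈ 0.6806
As a percentage: 980/1440 × 100 ≈ 68.06%


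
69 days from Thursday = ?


Wednesday

Start: Thursday (index 3)
(3 + 69) mod 7
= 72 mod 7
= 2
Index 2 → Wednesday


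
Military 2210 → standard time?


10:10 PM

Hour: 22
22 - 12 = 10 → PM


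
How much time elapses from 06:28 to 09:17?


End time in minutes: 9×60 + 17 = 557
Start time in minutes: 6×60 + 28 = 388
Difference = 557 - 388 = 169 minutes
= 2 hours 49 minutes

2h 49m


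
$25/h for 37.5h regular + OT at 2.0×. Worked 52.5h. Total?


Regular: 37.5h × $25 = $937.50
Overtime: 52.5 - 37.5 = 15.0h
OT pay: 15.0h × $25 × 2.0 = $750.00
Total = $937.50 + $750.00 = $1687.50

$1687.50


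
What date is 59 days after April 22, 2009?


Start: April 22, 2009
Add 59 days
April 22 → May 1: 30 - 22 + 1 = 9 days (59 - 9 = 50 left)
May 1 → June 1: 31 - 1 + 1 = 31 days (50 - 31 = 19 left)
June 1 + 19 = June 20, 2009

June 20, 2009
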